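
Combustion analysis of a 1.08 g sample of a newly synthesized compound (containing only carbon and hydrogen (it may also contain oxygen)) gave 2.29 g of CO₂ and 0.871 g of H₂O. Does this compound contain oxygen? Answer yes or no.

mol C = 2.29 g CO₂ ÷ 44.009 g/mol = 0.05203 mol
mol H = 2 × 0.871 g H₂O ÷ 18.015 g/mol = 0.09670 mol
C and H account for only 0.7225 g of the 1.08 g sample; the remaining 0.3575 g must be oxygen.

yes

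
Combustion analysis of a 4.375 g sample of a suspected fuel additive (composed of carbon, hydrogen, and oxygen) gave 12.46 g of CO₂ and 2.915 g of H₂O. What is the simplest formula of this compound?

mol C = 12.46 g CO₂ ÷ 44.009 g/mol = 0.28312 mol
mol H = 2 × 2.915 g H₂O ÷ 18.015 g/mol = 0.32362 mol
mass O = 4.375 − (3.4006 + 0.32621) = 0.64819 g → mol O = 0.64819 ÷ 15.999 = 0.040514 mol
Divide by the smallest (0.040514 mol): C 6.988, H 7.988, O 1.000

C7H8O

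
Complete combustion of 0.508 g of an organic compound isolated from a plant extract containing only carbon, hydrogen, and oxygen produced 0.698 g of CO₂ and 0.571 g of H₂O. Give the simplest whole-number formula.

mol C = 0.698 g CO₂ ÷ 44.009 g/mol = 0.01586 mol
mol H = 2 × 0.571 g H₂O ÷ 18.015 g/mol = 0.06339 mol
mass O = 0.508 − (0.1905 + 0.06390) = 0.2536 g → mol O = 0.2536 ÷ 15.999 = 0.01585 mol
Divide by the smallest (0.01585 mol): C 1.001, H 3.999, O 1.000

CH4O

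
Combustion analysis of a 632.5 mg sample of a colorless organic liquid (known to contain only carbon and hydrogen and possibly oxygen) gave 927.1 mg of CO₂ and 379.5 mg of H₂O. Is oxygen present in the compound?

yes

mol C = 0.9271 g CO₂ ÷ 44.009 g/mol = 0.021066 mol
mol H = 2 × 0.3795 g H₂O ÷ 18.015 g/mol = 0.042132 mol
C and H account for only 0.29549 g of the 0.6325 g sample; the remaining 0.33701 g must be oxygen.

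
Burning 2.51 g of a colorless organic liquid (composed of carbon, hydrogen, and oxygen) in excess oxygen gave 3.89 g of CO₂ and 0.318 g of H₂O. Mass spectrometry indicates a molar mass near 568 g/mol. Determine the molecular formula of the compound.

C20H8O20

mol C = 3.89 g CO₂ ÷ 44.009 g/mol = 0.08839 mol
mol H = 2 × 0.318 g H₂O ÷ 18.015 g/mol = 0.03530 mol
mass O = 2.51 − (1.062 + 0.03559) = 1.413 g → mol O = 1.413 ÷ 15.999 = 0.08830 mol
Divide by the smallest (0.03530 mol): C 2.504, H 1.000, O 2.501
Multiplying each by 2 gives whole numbers: C 5.01, H 2.00, O 5.00
Empirical formula: C5H2O5
Empirical-formula mass = 142.07 g/mol; 568 ÷ 142.07 ≈ 4, so the molecular formula is C20H8O20.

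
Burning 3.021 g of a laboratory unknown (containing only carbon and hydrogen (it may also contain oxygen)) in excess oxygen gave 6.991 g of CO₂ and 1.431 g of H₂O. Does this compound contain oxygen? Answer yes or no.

mol C = 6.991 g CO₂ ÷ 44.009 g/mol = 0.15885 mol
mol H = 2 × 1.431 g H₂O ÷ 18.015 g/mol = 0.15887 mol
C and H account for only 2.0681 g of the 3.021 g sample; the remaining 0.95287 g must be oxygen.

yes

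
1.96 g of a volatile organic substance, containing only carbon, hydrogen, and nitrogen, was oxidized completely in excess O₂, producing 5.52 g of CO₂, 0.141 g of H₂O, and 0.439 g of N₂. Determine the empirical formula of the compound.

mol C = 5.52 g CO₂ ÷ 44.009 g/mol = 0.1254 mol
mol H = 2 × 0.141 g H₂O ÷ 18.015 g/mol = 0.01565 mol
mol N = 2 × 0.439 g N₂ ÷ 28.014 g/mol = 0.03134 mol
Divide by the smallest (0.01565 mol): C 8.013, H 1.000, N 2.002

C8HN2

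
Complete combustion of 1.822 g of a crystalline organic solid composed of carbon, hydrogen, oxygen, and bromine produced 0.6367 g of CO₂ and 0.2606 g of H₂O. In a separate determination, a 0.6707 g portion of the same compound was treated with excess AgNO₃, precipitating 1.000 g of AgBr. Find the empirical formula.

CH2BrO2

mol C = 0.6367 g CO₂ ÷ 44.009 g/mol = 0.014467 mol
mol H = 2 × 0.2606 g H₂O ÷ 18.015 g/mol = 0.028931 mol
From the AgBr data: mol Br per gram of compound = (1.000 ÷ 187.772) ÷ 0.6707 = 0.0079404 mol/g, so in the 1.822 g combustion sample mol Br = 0.014467 mol
mass O = 1.822 − (0.17377 + 0.029163 + 1.1560) = 0.46307 g → mol O = 0.46307 ÷ 15.999 = 0.028944 mol
Divide by the smallest (0.014467 mol): C 1.000, H 2.000, Br 1.000, O 2.001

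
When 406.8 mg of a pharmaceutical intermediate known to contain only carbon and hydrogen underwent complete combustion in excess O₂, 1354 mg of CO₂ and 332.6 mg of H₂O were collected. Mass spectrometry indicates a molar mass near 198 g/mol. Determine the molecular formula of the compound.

mol C = 1.354 g CO₂ ÷ 44.009 g/mol = 0.030766 mol
mol H = 2 × 0.3326 g H₂O ÷ 18.015 g/mol = 0.036925 mol
Divide by the smallest (0.030766 mol): C 1.000, H 1.200
Multiplying each by 5 gives whole numbers: C 5.00, H 6.00
Empirical formula: C5H6
Empirical-formula mass = 66.10 g/mol; 198 ÷ 66.10 ≈ 3, so the molecular formula is C15H18.

C15H18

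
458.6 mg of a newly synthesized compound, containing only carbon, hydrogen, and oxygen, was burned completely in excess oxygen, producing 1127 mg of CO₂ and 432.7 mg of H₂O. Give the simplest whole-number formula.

C8H15O2

mol C = 1.127 g CO₂ ÷ 44.009 g/mol = 0.025608 mol
mol H = 2 × 0.4327 g H₂O ÷ 18.015 g/mol = 0.048038 mol
mass O = 0.4586 − (0.30758 + 0.048422) = 0.10260 g → mol O = 0.10260 ÷ 15.999 = 0.0064126 mol
Divide by the smallest (0.0064126 mol): C 3.993, H 7.491, O 1.000
Multiplying each by 2 gives whole numbers: C 7.99, H 14.98, O 2.00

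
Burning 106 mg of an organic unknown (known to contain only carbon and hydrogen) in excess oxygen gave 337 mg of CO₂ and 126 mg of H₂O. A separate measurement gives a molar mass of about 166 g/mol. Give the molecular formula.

C12H22

mol C = 0.337 g CO₂ ÷ 44.009 g/mol = 0.007658 mol
mol H = 2 × 0.126 g H₂O ÷ 18.015 g/mol = 0.01399 mol
Divide by the smallest (0.007658 mol): C 1.000, H 1.827
Multiplying each by 6 gives whole numbers: C 6.00, H 10.96
Empirical formula: C6H11
Empirical-formula mass = 83.15 g/mol; 166 ÷ 83.15 ≈ 2, so the molecular formula is C12H22.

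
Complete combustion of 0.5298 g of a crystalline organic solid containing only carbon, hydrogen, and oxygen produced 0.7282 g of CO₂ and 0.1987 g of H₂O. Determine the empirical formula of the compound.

C6H8O7

mol C = 0.7282 g CO₂ ÷ 44.009 g/mol = 0.016547 mol
mol H = 2 × 0.1987 g H₂O ÷ 18.015 g/mol = 0.022059 mol
mass O = 0.5298 − (0.19874 + 0.022236) = 0.30882 g → mol O = 0.30882 ÷ 15.999 = 0.019303 mol
Divide by the smallest (0.016547 mol): C 1.000, H 1.333, O 1.167
Multiplying each by 6 gives whole numbers: C 6.00, H 8.00, O 7.00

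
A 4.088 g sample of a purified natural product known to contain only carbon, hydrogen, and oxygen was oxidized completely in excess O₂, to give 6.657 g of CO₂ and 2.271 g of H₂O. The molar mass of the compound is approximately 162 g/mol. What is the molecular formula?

mol C = 6.657 g CO₂ ÷ 44.009 g/mol = 0.15126 mol
mol H = 2 × 2.271 g H₂O ÷ 18.015 g/mol = 0.25212 mol
mass O = 4.088 − (1.8168 + 0.25414) = 2.0170 g → mol O = 2.0170 ÷ 15.999 = 0.12607 mol
Divide by the smallest (0.12607 mol): C 1.200, H 2.000, O 1.000
Multiplying each by 5 gives whole numbers: C 6.00, H 10.00, O 5.00
Empirical formula: C6H10O5
Empirical-formula mass = 162.14 g/mol; 162 ÷ 162.14 ≈ 1, so the molecular formula is C6H10O5.

C6H10O5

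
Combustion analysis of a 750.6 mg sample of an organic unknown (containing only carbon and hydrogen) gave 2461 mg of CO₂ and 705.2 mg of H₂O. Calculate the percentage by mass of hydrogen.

mol C = 2.461 g CO₂ ÷ 44.009 g/mol = 0.055920 mol
mol H = 2 × 0.7052 g H₂O ÷ 18.015 g/mol = 0.078290 mol
mass % H = 0.078917 g ÷ 0.7506 g × 100%

10.51%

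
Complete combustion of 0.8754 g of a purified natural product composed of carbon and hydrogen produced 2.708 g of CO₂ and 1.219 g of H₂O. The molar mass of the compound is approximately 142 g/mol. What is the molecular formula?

mol C = 2.708 g CO₂ ÷ 44.009 g/mol = 0.061533 mol
mol H = 2 × 1.219 g H₂O ÷ 18.015 g/mol = 0.13533 mol
Divide by the smallest (0.061533 mol): C 1.000, H 2.199
Multiplying each by 5 gives whole numbers: C 5.00, H 11.00
Empirical formula: C5H11
Empirical-formula mass = 71.14 g/mol; 142 ÷ 71.14 ≈ 2, so the molecular formula is C10H22.

C10H22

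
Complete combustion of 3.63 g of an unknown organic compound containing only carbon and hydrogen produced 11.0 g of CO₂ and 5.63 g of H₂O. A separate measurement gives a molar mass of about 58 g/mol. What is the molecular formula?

C4H10

mol C = 11.0 g CO₂ ÷ 44.009 g/mol = 0.2499 mol
mol H = 2 × 5.63 g H₂O ÷ 18.015 g/mol = 0.6250 mol
Divide by the smallest (0.2499 mol): C 1.000, H 2.501
Multiplying each by 2 gives whole numbers: C 2.00, H 5.00
Empirical formula: C2H5
Empirical-formula mass = 29.06 g/mol; 58 ÷ 29.06 ≈ 2, so the molecular formula is C4H10.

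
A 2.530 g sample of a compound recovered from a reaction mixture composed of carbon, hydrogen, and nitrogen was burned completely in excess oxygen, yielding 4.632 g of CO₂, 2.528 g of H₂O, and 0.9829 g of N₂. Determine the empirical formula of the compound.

mol C = 4.632 g CO₂ ÷ 44.009 g/mol = 0.10525 mol
mol H = 2 × 2.528 g H₂O ÷ 18.015 g/mol = 0.28066 mol
mol N = 2 × 0.9829 g N₂ ÷ 28.014 g/mol = 0.070172 mol
Divide by the smallest (0.070172 mol): C 1.500, H 4.000, N 1.000
Multiplying each by 2 gives whole numbers: C 3.00, H 8.00, N 2.00

C3H8N2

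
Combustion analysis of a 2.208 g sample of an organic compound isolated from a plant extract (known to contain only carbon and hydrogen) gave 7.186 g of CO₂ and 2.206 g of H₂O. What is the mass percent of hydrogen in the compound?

11.18%

mol C = 7.186 g CO₂ ÷ 44.009 g/mol = 0.16328 mol
mol H = 2 × 2.206 g H₂O ÷ 18.015 g/mol = 0.24491 mol
mass % H = 0.24687 g ÷ 2.208 g × 100%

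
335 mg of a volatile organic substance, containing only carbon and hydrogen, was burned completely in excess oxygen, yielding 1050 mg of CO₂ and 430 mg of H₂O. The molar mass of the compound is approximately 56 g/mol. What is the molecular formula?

mol C = 1.05 g CO₂ ÷ 44.009 g/mol = 0.02386 mol
mol H = 2 × 0.430 g H₂O ÷ 18.015 g/mol = 0.04774 mol
Divide by the smallest (0.02386 mol): C 1.000, H 2.001
Empirical formula: CH2
Empirical-formula mass = 14.03 g/mol; 56 ÷ 14.03 ≈ 4, so the molecular formula is C4H8.

C4H8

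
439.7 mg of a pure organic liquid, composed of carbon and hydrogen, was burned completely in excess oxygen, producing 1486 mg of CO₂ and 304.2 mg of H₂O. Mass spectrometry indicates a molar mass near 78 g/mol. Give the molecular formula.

C6H6

mol C = 1.486 g CO₂ ÷ 44.009 g/mol = 0.033766 mol
mol H = 2 × 0.3042 g H₂O ÷ 18.015 g/mol = 0.033772 mol
Divide by the smallest (0.033766 mol): C 1.000, H 1.000
Empirical formula: CH
Empirical-formula mass = 13.02 g/mol; 78 ÷ 13.02 ≈ 6, so the molecular formula is C6H6.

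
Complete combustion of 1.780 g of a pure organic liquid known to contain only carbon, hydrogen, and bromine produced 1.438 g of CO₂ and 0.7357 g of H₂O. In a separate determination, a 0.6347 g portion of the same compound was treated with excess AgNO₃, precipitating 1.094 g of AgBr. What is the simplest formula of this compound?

mol C = 1.438 g CO₂ ÷ 44.009 g/mol = 0.032675 mol
mol H = 2 × 0.7357 g H₂O ÷ 18.015 g/mol = 0.081676 mol
From the AgBr data: mol Br per gram of compound = (1.094 ÷ 187.772) ÷ 0.6347 = 0.0091795 mol/g, so in the 1.780 g combustion sample mol Br = 0.016339 mol
Divide by the smallest (0.016339 mol): C 2.000, H 4.999, Br 1.000

C2H5Br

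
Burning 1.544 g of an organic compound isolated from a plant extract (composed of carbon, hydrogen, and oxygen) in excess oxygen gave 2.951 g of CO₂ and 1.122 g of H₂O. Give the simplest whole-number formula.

mol C = 2.951 g CO₂ ÷ 44.009 g/mol = 0.067054 mol
mol H = 2 × 1.122 g H₂O ÷ 18.015 g/mol = 0.12456 mol
mass O = 1.544 − (0.80539 + 0.12556) = 0.61305 g → mol O = 0.61305 ÷ 15.999 = 0.038318 mol
Divide by the smallest (0.038318 mol): C 1.750, H 3.251, O 1.000
Multiplying each by 4 gives whole numbers: C 7.00, H 13.00, O 4.00

C7H13O4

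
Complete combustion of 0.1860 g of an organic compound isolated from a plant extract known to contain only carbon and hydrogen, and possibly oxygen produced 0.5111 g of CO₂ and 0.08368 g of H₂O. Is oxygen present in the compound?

mol C = 0.5111 g CO₂ ÷ 44.009 g/mol = 0.011614 mol
mol H = 2 × 0.08368 g H₂O ÷ 18.015 g/mol = 0.0092900 mol
C and H account for only 0.14885 g of the 0.1860 g sample; the remaining 0.037145 g must be oxygen.

yes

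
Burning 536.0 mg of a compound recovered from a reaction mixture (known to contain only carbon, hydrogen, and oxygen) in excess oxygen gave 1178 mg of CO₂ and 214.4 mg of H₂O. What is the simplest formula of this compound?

mol C = 1.178 g CO₂ ÷ 44.009 g/mol = 0.026767 mol
mol H = 2 × 0.2144 g H₂O ÷ 18.015 g/mol = 0.023802 mol
mass O = 0.5360 − (0.32150 + 0.023993) = 0.19051 g → mol O = 0.19051 ÷ 15.999 = 0.011907 mol
Divide by the smallest (0.011907 mol): C 2.248, H 1.999, O 1.000
Multiplying each by 4 gives whole numbers: C 8.99, H 8.00, O 4.00

C9H8O4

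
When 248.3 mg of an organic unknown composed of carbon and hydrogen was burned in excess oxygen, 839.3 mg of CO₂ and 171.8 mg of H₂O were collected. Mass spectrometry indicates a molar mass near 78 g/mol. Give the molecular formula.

mol C = 0.8393 g CO₂ ÷ 44.009 g/mol = 0.019071 mol
mol H = 2 × 0.1718 g H₂O ÷ 18.015 g/mol = 0.019073 mol
Divide by the smallest (0.019071 mol): C 1.000, H 1.000
Empirical formula: CH
Empirical-formula mass = 13.02 g/mol; 78 ÷ 13.02 ≈ 6, so the molecular formula is C6H6.

C6H6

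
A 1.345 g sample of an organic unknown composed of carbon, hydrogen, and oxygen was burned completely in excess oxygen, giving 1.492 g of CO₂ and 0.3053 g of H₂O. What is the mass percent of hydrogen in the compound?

2.54%

mol C = 1.492 g CO₂ ÷ 44.009 g/mol = 0.033902 mol
mol H = 2 × 0.3053 g H₂O ÷ 18.015 g/mol = 0.033894 mol
mass O = 1.345 − (0.40720 + 0.034165) = 0.90364 g → mol O = 0.90364 ÷ 15.999 = 0.056481 mol
mass % H = 0.034165 g ÷ 1.345 g × 100%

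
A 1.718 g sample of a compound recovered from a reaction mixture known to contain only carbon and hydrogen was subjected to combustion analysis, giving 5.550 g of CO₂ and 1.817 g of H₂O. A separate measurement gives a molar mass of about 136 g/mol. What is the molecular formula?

C10H16

mol C = 5.550 g CO₂ ÷ 44.009 g/mol = 0.12611 mol
mol H = 2 × 1.817 g H₂O ÷ 18.015 g/mol = 0.20172 mol
Divide by the smallest (0.12611 mol): C 1.000, H 1.600
Multiplying each by 5 gives whole numbers: C 5.00, H 8.00
Empirical formula: C5H8
Empirical-formula mass = 68.12 g/mol; 136 ÷ 68.12 ≈ 2, so the molecular formula is C10H16.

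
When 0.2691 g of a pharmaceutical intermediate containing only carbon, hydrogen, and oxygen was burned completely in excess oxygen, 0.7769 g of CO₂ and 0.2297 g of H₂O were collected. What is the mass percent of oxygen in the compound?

11.65%

mol C = 0.7769 g CO₂ ÷ 44.009 g/mol = 0.017653 mol
mol H = 2 × 0.2297 g H₂O ÷ 18.015 g/mol = 0.025501 mol
mass O = 0.2691 − (0.21203 + 0.025705) = 0.031362 g → mol O = 0.031362 ÷ 15.999 = 0.0019603 mol
mass % O = 0.031362 g ÷ 0.2691 g × 100%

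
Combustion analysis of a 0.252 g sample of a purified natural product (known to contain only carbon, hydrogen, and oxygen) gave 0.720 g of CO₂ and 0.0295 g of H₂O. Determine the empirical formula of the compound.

mol C = 0.720 g CO₂ ÷ 44.009 g/mol = 0.01636 mol
mol H = 2 × 0.0295 g H₂O ÷ 18.015 g/mol = 0.003275 mol
mass O = 0.252 − (0.1965 + 0.003301) = 0.05220 g → mol O = 0.05220 ÷ 15.999 = 0.003262 mol
Divide by the smallest (0.003262 mol): C 5.015, H 1.004, O 1.000

C5HO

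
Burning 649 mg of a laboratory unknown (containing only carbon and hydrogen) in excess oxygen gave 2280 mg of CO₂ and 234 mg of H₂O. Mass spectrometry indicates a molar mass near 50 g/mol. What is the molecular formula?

mol C = 2.28 g CO₂ ÷ 44.009 g/mol = 0.05181 mol
mol H = 2 × 0.234 g H₂O ÷ 18.015 g/mol = 0.02598 mol
Divide by the smallest (0.02598 mol): C 1.994, H 1.000
Empirical formula: C2H
Empirical-formula mass = 25.03 g/mol; 50 ÷ 25.03 ≈ 2, so the molecular formula is C4H2.

C4H2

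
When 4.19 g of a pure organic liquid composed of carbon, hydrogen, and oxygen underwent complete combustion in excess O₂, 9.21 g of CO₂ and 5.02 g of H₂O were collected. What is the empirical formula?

mol C = 9.21 g CO₂ ÷ 44.009 g/mol = 0.2093 mol
mol H = 2 × 5.02 g H₂O ÷ 18.015 g/mol = 0.5573 mol
mass O = 4.19 − (2.514 + 0.5618) = 1.115 g → mol O = 1.115 ÷ 15.999 = 0.06967 mol
Divide by the smallest (0.06967 mol): C 3.004, H 8.000, O 1.000

C3H8O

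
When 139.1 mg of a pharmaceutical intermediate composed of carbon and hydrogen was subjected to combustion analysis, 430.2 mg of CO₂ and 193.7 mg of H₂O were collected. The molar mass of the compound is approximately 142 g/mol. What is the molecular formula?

mol C = 0.4302 g CO₂ ÷ 44.009 g/mol = 0.0097753 mol
mol H = 2 × 0.1937 g H₂O ÷ 18.015 g/mol = 0.021504 mol
Divide by the smallest (0.0097753 mol): C 1.000, H 2.200
Multiplying each by 5 gives whole numbers: C 5.00, H 11.00
Empirical formula: C5H11
Empirical-formula mass = 71.14 g/mol; 142 ÷ 71.14 ≈ 2, so the molecular formula is C10H22.

C10H22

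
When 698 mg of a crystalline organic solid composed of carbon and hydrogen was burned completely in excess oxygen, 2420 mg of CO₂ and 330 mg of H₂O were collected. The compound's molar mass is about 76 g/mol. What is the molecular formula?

mol C = 2.42 g CO₂ ÷ 44.009 g/mol = 0.05499 mol
mol H = 2 × 0.330 g H₂O ÷ 18.015 g/mol = 0.03664 mol
Divide by the smallest (0.03664 mol): C 1.501, H 1.000
Multiplying each by 2 gives whole numbers: C 3.00, H 2.00
Empirical formula: C3H2
Empirical-formula mass = 38.05 g/mol; 76 ÷ 38.05 ≈ 2, so the molecular formula is C6H4.

C6H4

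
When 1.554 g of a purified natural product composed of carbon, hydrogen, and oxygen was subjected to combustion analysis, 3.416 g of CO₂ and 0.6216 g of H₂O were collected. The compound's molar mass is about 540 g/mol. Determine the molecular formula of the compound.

mol C = 3.416 g CO₂ ÷ 44.009 g/mol = 0.077620 mol
mol H = 2 × 0.6216 g H₂O ÷ 18.015 g/mol = 0.069009 mol
mass O = 1.554 − (0.93230 + 0.069561) = 0.55214 g → mol O = 0.55214 ÷ 15.999 = 0.034511 mol
Divide by the smallest (0.034511 mol): C 2.249, H 2.000, O 1.000
Multiplying each by 4 gives whole numbers: C 9.00, H 8.00, O 4.00
Empirical formula: C9H8O4
Empirical-formula mass = 180.16 g/mol; 540 ÷ 180.16 ≈ 3, so the molecular formula is C27H24O12.

C27H24O12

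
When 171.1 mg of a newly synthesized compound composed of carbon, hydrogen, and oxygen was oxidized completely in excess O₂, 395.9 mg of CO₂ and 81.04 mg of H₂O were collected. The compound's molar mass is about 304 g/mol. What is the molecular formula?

mol C = 0.3959 g CO₂ ÷ 44.009 g/mol = 0.0089959 mol
mol H = 2 × 0.08104 g H₂O ÷ 18.015 g/mol = 0.0089969 mol
mass O = 0.1711 − (0.10805 + 0.0090689) = 0.053981 g → mol O = 0.053981 ÷ 15.999 = 0.0033741 mol
Divide by the smallest (0.0033741 mol): C 2.666, H 2.667, O 1.000
Multiplying each by 3 gives whole numbers: C 8.00, H 8.00, O 3.00
Empirical formula: C8H8O3
Empirical-formula mass = 152.15 g/mol; 304 ÷ 152.15 ≈ 2, so the molecular formula is C16H16O6.

C16H16O6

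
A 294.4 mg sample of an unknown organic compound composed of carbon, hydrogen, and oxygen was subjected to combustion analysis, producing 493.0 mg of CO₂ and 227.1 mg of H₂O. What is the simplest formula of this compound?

mol C = 0.4930 g CO₂ ÷ 44.009 g/mol = 0.011202 mol
mol H = 2 × 0.2271 g H₂O ÷ 18.015 g/mol = 0.025212 mol
mass O = 0.2944 − (0.13455 + 0.025414) = 0.13444 g → mol O = 0.13444 ÷ 15.999 = 0.0084028 mol
Divide by the smallest (0.0084028 mol): C 1.333, H 3.000, O 1.000
Multiplying each by 3 gives whole numbers: C 4.00, H 9.00, O 3.00

C4H9O3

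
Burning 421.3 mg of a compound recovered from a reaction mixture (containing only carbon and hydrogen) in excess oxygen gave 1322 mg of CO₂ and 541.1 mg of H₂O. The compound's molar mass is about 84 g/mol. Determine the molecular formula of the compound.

C6H12

mol C = 1.322 g CO₂ ÷ 44.009 g/mol = 0.030039 mol
mol H = 2 × 0.5411 g H₂O ÷ 18.015 g/mol = 0.060072 mol
Divide by the smallest (0.030039 mol): C 1.000, H 2.000
Empirical formula: CH2
Empirical-formula mass = 14.03 g/mol; 84 ÷ 14.03 ≈ 6, so the molecular formula is C6H12.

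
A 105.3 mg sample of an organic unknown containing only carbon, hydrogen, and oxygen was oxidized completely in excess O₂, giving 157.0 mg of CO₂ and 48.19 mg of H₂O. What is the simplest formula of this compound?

mol C = 0.1570 g CO₂ ÷ 44.009 g/mol = 0.0035675 mol
mol H = 2 × 0.04819 g H₂O ÷ 18.015 g/mol = 0.0053500 mol
mass O = 0.1053 − (0.042849 + 0.0053928) = 0.057059 g → mol O = 0.057059 ÷ 15.999 = 0.0035664 mol
Divide by the smallest (0.0035664 mol): C 1.000, H 1.500, O 1.000
Multiplying each by 2 gives whole numbers: C 2.00, H 3.00, O 2.00

C2H3O2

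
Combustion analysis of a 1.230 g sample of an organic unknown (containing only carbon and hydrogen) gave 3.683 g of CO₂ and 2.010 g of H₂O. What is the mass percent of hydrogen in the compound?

mol C = 3.683 g CO₂ ÷ 44.009 g/mol = 0.083687 mol
mol H = 2 × 2.010 g H₂O ÷ 18.015 g/mol = 0.22315 mol
mass % H = 0.22493 g ÷ 1.230 g × 100%

18.29%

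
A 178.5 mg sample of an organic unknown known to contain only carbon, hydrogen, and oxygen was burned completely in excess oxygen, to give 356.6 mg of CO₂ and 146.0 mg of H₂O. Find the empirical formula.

mol C = 0.3566 g CO₂ ÷ 44.009 g/mol = 0.0081029 mol
mol H = 2 × 0.1460 g H₂O ÷ 18.015 g/mol = 0.016209 mol
mass O = 0.1785 − (0.097324 + 0.016338) = 0.064838 g → mol O = 0.064838 ÷ 15.999 = 0.0040526 mol
Divide by the smallest (0.0040526 mol): C 1.999, H 4.000, O 1.000

C2H4O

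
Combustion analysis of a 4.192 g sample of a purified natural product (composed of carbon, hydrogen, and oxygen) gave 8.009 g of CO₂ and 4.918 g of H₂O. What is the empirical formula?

C2H6O

mol C = 8.009 g CO₂ ÷ 44.009 g/mol = 0.18199 mol
mol H = 2 × 4.918 g H₂O ÷ 18.015 g/mol = 0.54599 mol
mass O = 4.192 − (2.1858 + 0.55036) = 1.4558 g → mol O = 1.4558 ÷ 15.999 = 0.090994 mol
Divide by the smallest (0.090994 mol): C 2.000, H 6.000, O 1.000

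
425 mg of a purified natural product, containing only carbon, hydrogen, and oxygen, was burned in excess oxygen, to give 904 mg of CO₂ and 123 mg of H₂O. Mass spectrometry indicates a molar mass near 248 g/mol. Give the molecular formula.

C12H8O6

mol C = 0.904 g CO₂ ÷ 44.009 g/mol = 0.02054 mol
mol H = 2 × 0.123 g H₂O ÷ 18.015 g/mol = 0.01366 mol
mass O = 0.425 − (0.2467 + 0.01376) = 0.1645 g → mol O = 0.1645 ÷ 15.999 = 0.01028 mol
Divide by the smallest (0.01028 mol): C 1.998, H 1.328, O 1.000
Multiplying each by 3 gives whole numbers: C 5.99, H 3.98, O 3.00
Empirical formula: C6H4O3
Empirical-formula mass = 124.09 g/mol; 248 ÷ 124.09 ≈ 2, so the molecular formula is C12H8O6.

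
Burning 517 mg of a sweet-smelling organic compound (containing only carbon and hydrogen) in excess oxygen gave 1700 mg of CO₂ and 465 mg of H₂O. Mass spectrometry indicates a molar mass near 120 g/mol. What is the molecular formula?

C9H12

mol C = 1.70 g CO₂ ÷ 44.009 g/mol = 0.03863 mol
mol H = 2 × 0.465 g H₂O ÷ 18.015 g/mol = 0.05162 mol
Divide by the smallest (0.03863 mol): C 1.000, H 1.336
Multiplying each by 3 gives whole numbers: C 3.00, H 4.01
Empirical formula: C3H4
Empirical-formula mass = 40.06 g/mol; 120 ÷ 40.06 ≈ 3, so the molecular formula is C9H12.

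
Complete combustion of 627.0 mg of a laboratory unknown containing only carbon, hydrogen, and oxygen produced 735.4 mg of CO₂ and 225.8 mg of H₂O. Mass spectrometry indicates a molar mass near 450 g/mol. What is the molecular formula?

C12H18O18

mol C = 0.7354 g CO₂ ÷ 44.009 g/mol = 0.016710 mol
mol H = 2 × 0.2258 g H₂O ÷ 18.015 g/mol = 0.025068 mol
mass O = 0.6270 − (0.20071 + 0.025269) = 0.40103 g → mol O = 0.40103 ÷ 15.999 = 0.025066 mol
Divide by the smallest (0.016710 mol): C 1.000, H 1.500, O 1.500
Multiplying each by 2 gives whole numbers: C 2.00, H 3.00, O 3.00
Empirical formula: C2H3O3
Empirical-formula mass = 75.04 g/mol; 450 ÷ 75.04 ≈ 6, so the molecular formula is C12H18O18.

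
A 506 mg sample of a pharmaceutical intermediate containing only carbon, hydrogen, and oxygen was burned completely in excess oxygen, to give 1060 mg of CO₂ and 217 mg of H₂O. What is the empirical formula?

C2H2O

mol C = 1.06 g CO₂ ÷ 44.009 g/mol = 0.02409 mol
mol H = 2 × 0.217 g H₂O ÷ 18.015 g/mol = 0.02409 mol
mass O = 0.506 − (0.2893 + 0.02428) = 0.1924 g → mol O = 0.1924 ÷ 15.999 = 0.01203 mol
Divide by the smallest (0.01203 mol): C 2.003, H 2.003, O 1.000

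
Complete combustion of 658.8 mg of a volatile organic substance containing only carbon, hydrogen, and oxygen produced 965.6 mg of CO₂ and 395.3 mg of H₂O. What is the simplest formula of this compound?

mol C = 0.9656 g CO₂ ÷ 44.009 g/mol = 0.021941 mol
mol H = 2 × 0.3953 g H₂O ÷ 18.015 g/mol = 0.043886 mol
mass O = 0.6588 − (0.26353 + 0.044237) = 0.35103 g → mol O = 0.35103 ÷ 15.999 = 0.021941 mol
Divide by the smallest (0.021941 mol): C 1.000, H 2.000, O 1.000

CH2O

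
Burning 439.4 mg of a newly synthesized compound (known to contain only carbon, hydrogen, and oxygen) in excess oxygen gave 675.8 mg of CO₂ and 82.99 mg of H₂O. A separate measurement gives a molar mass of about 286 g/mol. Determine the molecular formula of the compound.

C10H6O10

mol C = 0.6758 g CO₂ ÷ 44.009 g/mol = 0.015356 mol
mol H = 2 × 0.08299 g H₂O ÷ 18.015 g/mol = 0.0092134 mol
mass O = 0.4394 − (0.18444 + 0.0092871) = 0.24567 g → mol O = 0.24567 ÷ 15.999 = 0.015355 mol
Divide by the smallest (0.0092134 mol): C 1.667, H 1.000, O 1.667
Multiplying each by 3 gives whole numbers: C 5.00, H 3.00, O 5.00
Empirical formula: C5H3O5
Empirical-formula mass = 143.07 g/mol; 286 ÷ 143.07 ≈ 2, so the molecular formula is C10H6O10.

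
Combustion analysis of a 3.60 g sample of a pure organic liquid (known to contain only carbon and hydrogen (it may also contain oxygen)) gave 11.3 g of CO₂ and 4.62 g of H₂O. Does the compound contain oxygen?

no

mol C = 11.3 g CO₂ ÷ 44.009 g/mol = 0.2568 mol
mol H = 2 × 4.62 g H₂O ÷ 18.015 g/mol = 0.5129 mol
C and H together account for 3.601 g — essentially the entire 3.60 g sample — so the compound contains no oxygen.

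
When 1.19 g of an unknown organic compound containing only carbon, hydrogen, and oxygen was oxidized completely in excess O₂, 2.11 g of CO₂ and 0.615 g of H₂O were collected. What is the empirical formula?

C7H10O5

mol C = 2.11 g CO₂ ÷ 44.009 g/mol = 0.04794 mol
mol H = 2 × 0.615 g H₂O ÷ 18.015 g/mol = 0.06828 mol
mass O = 1.19 − (0.5759 + 0.06882) = 0.5453 g → mol O = 0.5453 ÷ 15.999 = 0.03408 mol
Divide by the smallest (0.03408 mol): C 1.407, H 2.003, O 1.000
Multiplying each by 5 gives whole numbers: C 7.03, H 10.02, O 5.00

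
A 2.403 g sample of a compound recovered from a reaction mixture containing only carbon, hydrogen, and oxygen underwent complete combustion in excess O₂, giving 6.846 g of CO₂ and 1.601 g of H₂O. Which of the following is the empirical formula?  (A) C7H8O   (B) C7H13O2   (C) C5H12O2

(A) C7H8O

mol C = 6.846 g CO₂ ÷ 44.009 g/mol = 0.15556 mol
mol H = 2 × 1.601 g H₂O ÷ 18.015 g/mol = 0.17774 mol
mass O = 2.403 − (1.8684 + 0.17916) = 0.35542 g → mol O = 0.35542 ÷ 15.999 = 0.022215 mol
Divide by the smallest (0.022215 mol): C 7.002, H 8.001, O 1.000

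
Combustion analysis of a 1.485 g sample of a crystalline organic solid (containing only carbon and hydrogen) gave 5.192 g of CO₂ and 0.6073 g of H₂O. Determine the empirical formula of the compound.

C7H4

mol C = 5.192 g CO₂ ÷ 44.009 g/mol = 0.11798 mol
mol H = 2 × 0.6073 g H₂O ÷ 18.015 g/mol = 0.067422 mol
Divide by the smallest (0.067422 mol): C 1.750, H 1.000
Multiplying each by 4 gives whole numbers: C 7.00, H 4.00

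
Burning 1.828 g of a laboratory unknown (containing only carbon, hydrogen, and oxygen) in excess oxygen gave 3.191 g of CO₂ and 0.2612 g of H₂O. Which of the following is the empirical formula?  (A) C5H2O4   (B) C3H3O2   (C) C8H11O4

mol C = 3.191 g CO₂ ÷ 44.009 g/mol = 0.072508 mol
mol H = 2 × 0.2612 g H₂O ÷ 18.015 g/mol = 0.028998 mol
mass O = 1.828 − (0.87089 + 0.029230) = 0.92788 g → mol O = 0.92788 ÷ 15.999 = 0.057996 mol
Divide by the smallest (0.028998 mol): C 2.500, H 1.000, O 2.000
Multiplying each by 2 gives whole numbers: C 5.00, H 2.00, O 4.00

(A) C5H2O4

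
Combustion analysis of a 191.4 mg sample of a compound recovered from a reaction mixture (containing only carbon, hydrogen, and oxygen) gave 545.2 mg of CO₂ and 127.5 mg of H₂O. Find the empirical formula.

C7H8O

mol C = 0.5452 g CO₂ ÷ 44.009 g/mol = 0.012388 mol
mol H = 2 × 0.1275 g H₂O ÷ 18.015 g/mol = 0.014155 mol
mass O = 0.1914 − (0.14880 + 0.014268) = 0.028335 g → mol O = 0.028335 ÷ 15.999 = 0.0017711 mol
Divide by the smallest (0.0017711 mol): C 6.995, H 7.992, O 1.000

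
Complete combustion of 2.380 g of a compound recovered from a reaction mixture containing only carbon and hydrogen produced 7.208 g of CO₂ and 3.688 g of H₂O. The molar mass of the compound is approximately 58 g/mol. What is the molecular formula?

C4H10

mol C = 7.208 g CO₂ ÷ 44.009 g/mol = 0.16378 mol
mol H = 2 × 3.688 g H₂O ÷ 18.015 g/mol = 0.40944 mol
Divide by the smallest (0.16378 mol): C 1.000, H 2.500
Multiplying each by 2 gives whole numbers: C 2.00, H 5.00
Empirical formula: C2H5
Empirical-formula mass = 29.06 g/mol; 58 ÷ 29.06 ≈ 2, so the molecular formula is C4H10.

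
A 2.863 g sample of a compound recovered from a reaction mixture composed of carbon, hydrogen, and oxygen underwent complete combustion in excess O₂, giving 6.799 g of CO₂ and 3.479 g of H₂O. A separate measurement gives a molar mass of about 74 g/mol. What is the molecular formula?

C4H10O

mol C = 6.799 g CO₂ ÷ 44.009 g/mol = 0.15449 mol
mol H = 2 × 3.479 g H₂O ÷ 18.015 g/mol = 0.38623 mol
mass O = 2.863 − (1.8556 + 0.38932) = 0.61808 g → mol O = 0.61808 ÷ 15.999 = 0.038633 mol
Divide by the smallest (0.038633 mol): C 3.999, H 9.998, O 1.000
Empirical formula: C4H10O
Empirical-formula mass = 74.12 g/mol; 74 ÷ 74.12 ≈ 1, so the molecular formula is C4H10O.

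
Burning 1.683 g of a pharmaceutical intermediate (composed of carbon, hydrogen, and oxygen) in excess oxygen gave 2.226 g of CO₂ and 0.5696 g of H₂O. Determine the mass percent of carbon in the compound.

mol C = 2.226 g CO₂ ÷ 44.009 g/mol = 0.050581 mol
mol H = 2 × 0.5696 g H₂O ÷ 18.015 g/mol = 0.063236 mol
mass O = 1.683 − (0.60752 + 0.063742) = 1.0117 g → mol O = 1.0117 ÷ 15.999 = 0.063237 mol
mass % C = 0.60752 g ÷ 1.683 g × 100%

36.10%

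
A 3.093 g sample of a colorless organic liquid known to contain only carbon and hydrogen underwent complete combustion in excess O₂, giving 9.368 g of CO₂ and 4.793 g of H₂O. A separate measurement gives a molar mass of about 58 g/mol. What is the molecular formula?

mol C = 9.368 g CO₂ ÷ 44.009 g/mol = 0.21287 mol
mol H = 2 × 4.793 g H₂O ÷ 18.015 g/mol = 0.53211 mol
Divide by the smallest (0.21287 mol): C 1.000, H 2.500
Multiplying each by 2 gives whole numbers: C 2.00, H 5.00
Empirical formula: C2H5
Empirical-formula mass = 29.06 g/mol; 58 ÷ 29.06 ≈ 2, so the molecular formula is C4H10.

C4H10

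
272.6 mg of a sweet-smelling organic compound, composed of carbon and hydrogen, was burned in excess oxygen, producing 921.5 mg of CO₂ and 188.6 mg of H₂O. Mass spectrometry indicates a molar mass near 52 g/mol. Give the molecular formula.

C4H4

mol C = 0.9215 g CO₂ ÷ 44.009 g/mol = 0.020939 mol
mol H = 2 × 0.1886 g H₂O ÷ 18.015 g/mol = 0.020938 mol
Divide by the smallest (0.020938 mol): C 1.000, H 1.000
Empirical formula: CH
Empirical-formula mass = 13.02 g/mol; 52 ÷ 13.02 ≈ 4, so the molecular formula is C4H4.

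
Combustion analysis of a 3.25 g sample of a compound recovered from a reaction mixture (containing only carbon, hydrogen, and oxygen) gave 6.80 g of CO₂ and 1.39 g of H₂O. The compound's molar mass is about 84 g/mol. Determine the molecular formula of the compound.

mol C = 6.80 g CO₂ ÷ 44.009 g/mol = 0.1545 mol
mol H = 2 × 1.39 g H₂O ÷ 18.015 g/mol = 0.1543 mol
mass O = 3.25 − (1.856 + 0.1556) = 1.239 g → mol O = 1.239 ÷ 15.999 = 0.07742 mol
Divide by the smallest (0.07742 mol): C 1.996, H 1.993, O 1.000
Empirical formula: C2H2O
Empirical-formula mass = 42.04 g/mol; 84 ÷ 42.04 ≈ 2, so the molecular formula is C4H4O2.

C4H4O2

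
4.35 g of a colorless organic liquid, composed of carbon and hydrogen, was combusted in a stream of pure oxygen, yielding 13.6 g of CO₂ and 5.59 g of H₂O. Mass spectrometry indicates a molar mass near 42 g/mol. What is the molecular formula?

mol C = 13.6 g CO₂ ÷ 44.009 g/mol = 0.3090 mol
mol H = 2 × 5.59 g H₂O ÷ 18.015 g/mol = 0.6206 mol
Divide by the smallest (0.3090 mol): C 1.000, H 2.008
Empirical formula: CH2
Empirical-formula mass = 14.03 g/mol; 42 ÷ 14.03 ≈ 3, so the molecular formula is C3H6.

C3H6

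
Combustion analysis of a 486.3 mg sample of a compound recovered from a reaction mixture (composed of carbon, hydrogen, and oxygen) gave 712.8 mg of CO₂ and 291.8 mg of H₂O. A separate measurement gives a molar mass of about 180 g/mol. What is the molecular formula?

C6H12O6

mol C = 0.7128 g CO₂ ÷ 44.009 g/mol = 0.016197 mol
mol H = 2 × 0.2918 g H₂O ÷ 18.015 g/mol = 0.032395 mol
mass O = 0.4863 − (0.19454 + 0.032654) = 0.25911 g → mol O = 0.25911 ÷ 15.999 = 0.016195 mol
Divide by the smallest (0.016195 mol): C 1.000, H 2.000, O 1.000
Empirical formula: CH2O
Empirical-formula mass = 30.03 g/mol; 180 ÷ 30.03 ≈ 6, so the molecular formula is C6H12O6.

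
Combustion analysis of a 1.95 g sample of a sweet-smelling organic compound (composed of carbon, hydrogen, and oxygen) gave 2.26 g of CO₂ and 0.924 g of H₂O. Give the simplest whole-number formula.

mol C = 2.26 g CO₂ ÷ 44.009 g/mol = 0.05135 mol
mol H = 2 × 0.924 g H₂O ÷ 18.015 g/mol = 0.1026 mol
mass O = 1.95 − (0.6168 + 0.1034) = 1.230 g → mol O = 1.230 ÷ 15.999 = 0.07687 mol
Divide by the smallest (0.05135 mol): C 1.000, H 1.998, O 1.497
Multiplying each by 2 gives whole numbers: C 2.00, H 4.00, O 2.99

C2H4O3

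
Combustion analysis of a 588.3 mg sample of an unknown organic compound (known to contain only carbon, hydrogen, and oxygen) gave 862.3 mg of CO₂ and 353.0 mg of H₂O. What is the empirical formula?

mol C = 0.8623 g CO₂ ÷ 44.009 g/mol = 0.019594 mol
mol H = 2 × 0.3530 g H₂O ÷ 18.015 g/mol = 0.039190 mol
mass O = 0.5883 − (0.23534 + 0.039503) = 0.31346 g → mol O = 0.31346 ÷ 15.999 = 0.019592 mol
Divide by the smallest (0.019592 mol): C 1.000, H 2.000, O 1.000

CH2O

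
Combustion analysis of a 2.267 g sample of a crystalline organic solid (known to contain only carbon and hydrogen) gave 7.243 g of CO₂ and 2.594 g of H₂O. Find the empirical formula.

mol C = 7.243 g CO₂ ÷ 44.009 g/mol = 0.16458 mol
mol H = 2 × 2.594 g H₂O ÷ 18.015 g/mol = 0.28798 mol
Divide by the smallest (0.16458 mol): C 1.000, H 1.750
Multiplying each by 4 gives whole numbers: C 4.00, H 7.00

C4H7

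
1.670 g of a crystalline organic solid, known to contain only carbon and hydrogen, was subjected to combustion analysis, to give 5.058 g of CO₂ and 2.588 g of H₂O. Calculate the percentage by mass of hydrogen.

17.34%

mol C = 5.058 g CO₂ ÷ 44.009 g/mol = 0.11493 mol
mol H = 2 × 2.588 g H₂O ÷ 18.015 g/mol = 0.28732 mol
mass % H = 0.28961 g ÷ 1.670 g × 100%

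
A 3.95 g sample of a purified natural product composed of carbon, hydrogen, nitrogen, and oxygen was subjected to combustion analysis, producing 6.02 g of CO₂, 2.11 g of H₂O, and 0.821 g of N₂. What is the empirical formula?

mol C = 6.02 g CO₂ ÷ 44.009 g/mol = 0.1368 mol
mol H = 2 × 2.11 g H₂O ÷ 18.015 g/mol = 0.2342 mol
mol N = 2 × 0.821 g N₂ ÷ 28.014 g/mol = 0.05861 mol
mass O = 3.95 − (1.643 + 0.2361 + 0.8210) = 1.250 g → mol O = 1.250 ÷ 15.999 = 0.07812 mol
Divide by the smallest (0.05861 mol): C 2.334, H 3.997, N 1.000, O 1.333
Multiplying each by 3 gives whole numbers: C 7.00, H 11.99, N 3.00, O 4.00

C7H12N3O4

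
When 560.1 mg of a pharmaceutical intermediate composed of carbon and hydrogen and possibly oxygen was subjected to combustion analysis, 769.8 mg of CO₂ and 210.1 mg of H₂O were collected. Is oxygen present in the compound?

mol C = 0.7698 g CO₂ ÷ 44.009 g/mol = 0.017492 mol
mol H = 2 × 0.2101 g H₂O ÷ 18.015 g/mol = 0.023325 mol
C and H account for only 0.23361 g of the 0.5601 g sample; the remaining 0.32649 g must be oxygen.

yes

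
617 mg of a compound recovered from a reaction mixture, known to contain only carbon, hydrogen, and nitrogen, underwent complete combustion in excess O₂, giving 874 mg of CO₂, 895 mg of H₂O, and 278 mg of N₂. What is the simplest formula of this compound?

mol C = 0.874 g CO₂ ÷ 44.009 g/mol = 0.01986 mol
mol H = 2 × 0.895 g H₂O ÷ 18.015 g/mol = 0.09936 mol
mol N = 2 × 0.278 g N₂ ÷ 28.014 g/mol = 0.01985 mol
Divide by the smallest (0.01985 mol): C 1.001, H 5.006, N 1.000

CH5N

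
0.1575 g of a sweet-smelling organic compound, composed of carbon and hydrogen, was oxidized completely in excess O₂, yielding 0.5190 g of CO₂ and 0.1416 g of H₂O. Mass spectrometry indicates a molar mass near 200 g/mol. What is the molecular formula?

C15H20

mol C = 0.5190 g CO₂ ÷ 44.009 g/mol = 0.011793 mol
mol H = 2 × 0.1416 g H₂O ÷ 18.015 g/mol = 0.015720 mol
Divide by the smallest (0.011793 mol): C 1.000, H 1.333
Multiplying each by 3 gives whole numbers: C 3.00, H 4.00
Empirical formula: C3H4
Empirical-formula mass = 40.06 g/mol; 200 ÷ 40.06 ≈ 5, so the molecular formula is C15H20.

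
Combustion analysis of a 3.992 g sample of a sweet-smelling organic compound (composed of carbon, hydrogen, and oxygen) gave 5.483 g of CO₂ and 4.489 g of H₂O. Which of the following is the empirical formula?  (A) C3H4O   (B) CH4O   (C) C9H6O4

(B) CH4O

mol C = 5.483 g CO₂ ÷ 44.009 g/mol = 0.12459 mol
mol H = 2 × 4.489 g H₂O ÷ 18.015 g/mol = 0.49836 mol
mass O = 3.992 − (1.4964 + 0.50235) = 1.9932 g → mol O = 1.9932 ÷ 15.999 = 0.12458 mol
Divide by the smallest (0.12458 mol): C 1.000, H 4.000, O 1.000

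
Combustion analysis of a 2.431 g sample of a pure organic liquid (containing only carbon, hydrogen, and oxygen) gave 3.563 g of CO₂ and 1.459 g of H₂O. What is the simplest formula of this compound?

mol C = 3.563 g CO₂ ÷ 44.009 g/mol = 0.080961 mol
mol H = 2 × 1.459 g H₂O ÷ 18.015 g/mol = 0.16198 mol
mass O = 2.431 − (0.97242 + 0.16327) = 1.2953 g → mol O = 1.2953 ÷ 15.999 = 0.080962 mol
Divide by the smallest (0.080961 mol): C 1.000, H 2.001, O 1.000

CH2O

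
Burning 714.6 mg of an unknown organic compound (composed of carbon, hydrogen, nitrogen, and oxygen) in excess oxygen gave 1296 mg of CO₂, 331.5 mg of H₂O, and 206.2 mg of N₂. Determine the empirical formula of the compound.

mol C = 1.296 g CO₂ ÷ 44.009 g/mol = 0.029449 mol
mol H = 2 × 0.3315 g H₂O ÷ 18.015 g/mol = 0.036803 mol
mol N = 2 × 0.2062 g N₂ ÷ 28.014 g/mol = 0.014721 mol
mass O = 0.7146 − (0.35371 + 0.037097 + 0.20620) = 0.11760 g → mol O = 0.11760 ÷ 15.999 = 0.0073503 mol
Divide by the smallest (0.0073503 mol): C 4.006, H 5.007, N 2.003, O 1.000

C4H5N2O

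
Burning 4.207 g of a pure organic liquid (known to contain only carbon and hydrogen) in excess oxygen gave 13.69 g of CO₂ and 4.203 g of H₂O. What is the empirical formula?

mol C = 13.69 g CO₂ ÷ 44.009 g/mol = 0.31107 mol
mol H = 2 × 4.203 g H₂O ÷ 18.015 g/mol = 0.46661 mol
Divide by the smallest (0.31107 mol): C 1.000, H 1.500
Multiplying each by 2 gives whole numbers: C 2.00, H 3.00

C2H3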